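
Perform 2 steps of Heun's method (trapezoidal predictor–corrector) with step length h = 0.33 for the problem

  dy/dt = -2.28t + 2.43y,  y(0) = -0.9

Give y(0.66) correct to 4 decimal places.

-4.7936

Heun: k1 = f(t_n, y_n); k2 = f(t_n + h, y_n + h·k1); y_{n+1} = y_n + (h/2)·(k1 + k2).
t=0.000000, y=-0.900000:
  k1 = f(0.000000, -0.900000) = -2.187000
  k2 = f(0.330000, -1.621710) = -4.693155
  y ← -0.900000 + (0.33/2)·(-2.187000 + (-4.693155)) = -2.035226
t=0.330000, y=-2.035226:
  k1 = f(0.330000, -2.035226) = -5.697998
  k2 = f(0.660000, -3.915565) = -11.019623
  y ← -2.035226 + (0.33/2)·(-5.697998 + (-11.019623)) = -4.793633
y(0.66) ≈ -4.7936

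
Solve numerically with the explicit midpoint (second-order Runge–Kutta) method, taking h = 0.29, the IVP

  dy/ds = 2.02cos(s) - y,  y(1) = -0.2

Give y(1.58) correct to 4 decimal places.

Midpoint: k1 = f(s_n, y_n); k2 = f(s_n + h/2, y_n + (h/2)·k1); y_{n+1} = y_n + h·k2.
s=1.000000, y=-0.200000:
  k1 = f(1.000000, -0.200000) = 1.291411
  k2 = f(1.145000, -0.012745) = 0.847099
  y ← -0.200000 + 0.29·0.847099 = 0.045659
s=1.290000, y=0.045659:
  k1 = f(1.290000, 0.045659) = 0.514126
  k2 = f(1.435000, 0.120207) = 0.153259
  y ← 0.045659 + 0.29·0.153259 = 0.090104
y(1.58) ≈ 0.0901

0.0901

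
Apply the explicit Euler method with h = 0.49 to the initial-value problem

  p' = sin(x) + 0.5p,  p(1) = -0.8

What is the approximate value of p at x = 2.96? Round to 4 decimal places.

Euler: p_{n+1} = p_n + h·f(x_n, p_n).
x=1.000000, p=-0.800000: f=0.441471 → p ← -0.800000 + 0.49·0.441471 = -0.583679
x=1.490000, p=-0.583679: f=0.704898 → p ← -0.583679 + 0.49·0.704898 = -0.238279
x=1.980000, p=-0.238279: f=0.798298 → p ← -0.238279 + 0.49·0.798298 = 0.152887
x=2.470000, p=0.152887: f=0.698677 → p ← 0.152887 + 0.49·0.698677 = 0.495239
p(2.96) ≈ 0.4952

0.4952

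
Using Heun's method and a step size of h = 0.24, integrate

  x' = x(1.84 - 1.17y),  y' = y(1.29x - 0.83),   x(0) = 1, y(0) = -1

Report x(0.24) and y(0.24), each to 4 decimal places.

2.0100, -1.2407

Heun on (x,y): k1 = f(t_n, state_n); k2 = f(t_n + h, state_n + h·k1); state_{n+1} = state_n + (h/2)·(k1 + k2).
0.000000: (1.000000, -1.000000)
  k1 = (3.010000, -0.460000)
  predictor → (1.722400, -1.110400)
  k2 = (5.406903, -1.545561)
  → (2.010028, -1.240667)
(x(0.24), y(0.24)) ≈ (2.0100, -1.2407)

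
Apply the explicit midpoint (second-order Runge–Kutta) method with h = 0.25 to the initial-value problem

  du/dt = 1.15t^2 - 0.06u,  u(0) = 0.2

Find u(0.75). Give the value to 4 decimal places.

Midpoint: k1 = f(t_n, u_n); k2 = f(t_n + h/2, u_n + (h/2)·k1); u_{n+1} = u_n + h·k2.
t=0.000000, u=0.200000:
  k1 = f(0.000000, 0.200000) = -0.012000
  k2 = f(0.125000, 0.198500) = 0.006059
  u ← 0.200000 + 0.25·0.006059 = 0.201515
t=0.250000, u=0.201515:
  k1 = f(0.250000, 0.201515) = 0.059784
  k2 = f(0.375000, 0.208988) = 0.149179
  u ← 0.201515 + 0.25·0.149179 = 0.238810
t=0.500000, u=0.238810:
  k1 = f(0.500000, 0.238810) = 0.273171
  k2 = f(0.625000, 0.272956) = 0.432841
  u ← 0.238810 + 0.25·0.432841 = 0.347020
u(0.75) ≈ 0.3470

0.3470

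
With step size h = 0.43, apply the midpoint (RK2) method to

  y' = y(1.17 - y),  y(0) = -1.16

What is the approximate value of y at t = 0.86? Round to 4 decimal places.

Midpoint: k1 = f(t_n, y_n); k2 = f(t_n + h/2, y_n + (h/2)·k1); y_{n+1} = y_n + h·k2.
t=0.000000, y=-1.160000:
  k1 = f(0.000000, -1.160000) = -2.702800
  k2 = f(0.215000, -1.741102) = -5.068526
  y ← -1.160000 + 0.43·(-5.068526) = -3.339466
t=0.430000, y=-3.339466:
  k1 = f(0.430000, -3.339466) = -15.059208
  k2 = f(0.645000, -6.577196) = -50.954823
  y ← -3.339466 + 0.43·(-50.954823) = -25.250040
y(0.86) ≈ -25.2500

-25.2500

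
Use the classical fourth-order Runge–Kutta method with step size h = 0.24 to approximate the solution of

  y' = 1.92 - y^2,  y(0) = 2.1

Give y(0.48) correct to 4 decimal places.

RK4: k1 = f(s_n, y_n); k2 = f(s_n + h/2, y_n + (h/2)·k1); k3 = f(s_n + h/2, y_n + (h/2)·k2); k4 = f(s_n + h, y_n + h·k3); y_{n+1} = y_n + (h/6)·(k1 + 2k2 + 2k3 + k4).
s=0.000000, y=2.100000:
  k1 = f(0.000000, 2.100000) = -2.490000
  k2 = f(0.120000, 1.801200) = -1.324321
  k3 = f(0.120000, 1.941081) = -1.847797
  k4 = f(0.240000, 1.656529) = -0.824087
  y ← 2.100000 + (0.24/6)·(k1 + 2k2 + 2k3 + k4) = 1.713667
s=0.240000, y=1.713667:
  k1 = f(0.240000, 1.713667) = -1.016655
  k2 = f(0.360000, 1.591668) = -0.613408
  k3 = f(0.360000, 1.640058) = -0.769790
  k4 = f(0.480000, 1.528917) = -0.417588
  y ← 1.713667 + (0.24/6)·(k1 + 2k2 + 2k3 + k4) = 1.545641
y(0.48) ≈ 1.5456

1.5456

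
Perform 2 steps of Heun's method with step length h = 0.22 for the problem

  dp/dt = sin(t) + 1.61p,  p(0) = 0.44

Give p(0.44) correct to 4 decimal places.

0.9968

Heun: k1 = f(t_n, p_n); k2 = f(t_n + h, p_n + h·k1); p_{n+1} = p_n + (h/2)·(k1 + k2).
t=0.000000, p=0.440000:
  k1 = f(0.000000, 0.440000) = 0.708400
  k2 = f(0.220000, 0.595848) = 1.177545
  p ← 0.440000 + (0.22/2)·(0.708400 + 1.177545) = 0.647454
t=0.220000, p=0.647454:
  k1 = f(0.220000, 0.647454) = 1.260630
  k2 = f(0.440000, 0.924793) = 1.914856
  p ← 0.647454 + (0.22/2)·(1.260630 + 1.914856) = 0.996757
p(0.44) ≈ 0.9968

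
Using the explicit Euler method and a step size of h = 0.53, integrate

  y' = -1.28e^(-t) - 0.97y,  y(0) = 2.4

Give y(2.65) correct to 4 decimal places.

-0.2228

Euler: y_{n+1} = y_n + h·f(t_n, y_n).
t=0.000000, y=2.400000: f=-3.608000 → y ← 2.400000 + 0.53·(-3.608000) = 0.487760
t=0.530000, y=0.487760: f=-1.226542 → y ← 0.487760 + 0.53·(-1.226542) = -0.162307
t=1.060000, y=-0.162307: f=-0.286026 → y ← -0.162307 + 0.53·(-0.286026) = -0.313901
t=1.590000, y=-0.313901: f=0.043459 → y ← -0.313901 + 0.53·0.043459 = -0.290867
t=2.120000, y=-0.290867: f=0.128501 → y ← -0.290867 + 0.53·0.128501 = -0.222762
y(2.65) ≈ -0.2228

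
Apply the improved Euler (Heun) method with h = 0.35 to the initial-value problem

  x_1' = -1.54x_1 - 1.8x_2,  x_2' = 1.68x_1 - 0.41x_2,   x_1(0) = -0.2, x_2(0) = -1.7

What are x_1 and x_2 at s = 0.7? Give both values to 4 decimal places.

Heun on (x_1,x_2): k1 = f(s_n, state_n); k2 = f(s_n + h, state_n + h·k1); state_{n+1} = state_n + (h/2)·(k1 + k2).
0.000000: (-0.200000, -1.700000)
  k1 = (3.368000, 0.361000)
  predictor → (0.978800, -1.573650)
  k2 = (1.325218, 2.289581)
  → (0.621313, -1.236148)
0.350000: (0.621313, -1.236148)
  k1 = (1.268245, 1.550627)
  predictor → (1.065199, -0.693429)
  k2 = (-0.392234, 2.073840)
  → (0.774615, -0.601867)
(x_1(0.7), x_2(0.7)) ≈ (0.7746, -0.6019)

0.7746, -0.6019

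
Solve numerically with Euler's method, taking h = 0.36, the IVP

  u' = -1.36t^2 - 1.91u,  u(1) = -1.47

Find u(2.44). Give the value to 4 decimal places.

Euler: u_{n+1} = u_n + h·f(t_n, u_n).
t=1.000000, u=-1.470000: f=1.447700 → u ← -1.470000 + 0.36·1.447700 = -0.948828
t=1.360000, u=-0.948828: f=-0.703195 → u ← -0.948828 + 0.36·(-0.703195) = -1.201978
t=1.720000, u=-1.201978: f=-1.727646 → u ← -1.201978 + 0.36·(-1.727646) = -1.823931
t=2.080000, u=-1.823931: f=-2.400197 → u ← -1.823931 + 0.36·(-2.400197) = -2.688001
u(2.44) ≈ -2.6880

-2.6880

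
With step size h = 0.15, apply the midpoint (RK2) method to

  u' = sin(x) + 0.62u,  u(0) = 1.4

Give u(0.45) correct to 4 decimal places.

1.9582

Midpoint: k1 = f(x_n, u_n); k2 = f(x_n + h/2, u_n + (h/2)·k1); u_{n+1} = u_n + h·k2.
x=0.000000, u=1.400000:
  k1 = f(0.000000, 1.400000) = 0.868000
  k2 = f(0.075000, 1.465100) = 0.983292
  u ← 1.400000 + 0.15·0.983292 = 1.547494
x=0.150000, u=1.547494:
  k1 = f(0.150000, 1.547494) = 1.108884
  k2 = f(0.225000, 1.630660) = 1.234116
  u ← 1.547494 + 0.15·1.234116 = 1.732611
x=0.300000, u=1.732611:
  k1 = f(0.300000, 1.732611) = 1.369739
  k2 = f(0.375000, 1.835342) = 1.504184
  u ← 1.732611 + 0.15·1.504184 = 1.958239
u(0.45) ≈ 1.9582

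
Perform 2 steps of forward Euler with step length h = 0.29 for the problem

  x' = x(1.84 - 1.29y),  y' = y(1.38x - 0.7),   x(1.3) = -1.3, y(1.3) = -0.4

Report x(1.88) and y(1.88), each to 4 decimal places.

Euler on (x,y): x_{n+1} = x_n + h·x', y_{n+1} = y_n + h·y'.
1.300000: (-1.300000, -0.400000); f=(-3.062800, 0.997600) → (-2.188212, -0.110696)
1.590000: (-2.188212, -0.110696); f=(-4.338782, 0.411760) → (-3.446459, 0.008714)
(x(1.88), y(1.88)) ≈ (-3.4465, 0.0087)

-3.4465, 0.0087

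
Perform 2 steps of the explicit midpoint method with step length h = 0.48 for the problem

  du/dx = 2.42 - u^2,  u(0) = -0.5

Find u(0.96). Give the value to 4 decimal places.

Midpoint: k1 = f(x_n, u_n); k2 = f(x_n + h/2, u_n + (h/2)·k1); u_{n+1} = u_n + h·k2.
x=0.000000, u=-0.500000:
  k1 = f(0.000000, -0.500000) = 2.170000
  k2 = f(0.240000, 0.020800) = 2.419567
  u ← -0.500000 + 0.48·2.419567 = 0.661392
x=0.480000, u=0.661392:
  k1 = f(0.480000, 0.661392) = 1.982560
  k2 = f(0.720000, 1.137207) = 1.126761
  u ← 0.661392 + 0.48·1.126761 = 1.202237
u(0.96) ≈ 1.2022

1.2022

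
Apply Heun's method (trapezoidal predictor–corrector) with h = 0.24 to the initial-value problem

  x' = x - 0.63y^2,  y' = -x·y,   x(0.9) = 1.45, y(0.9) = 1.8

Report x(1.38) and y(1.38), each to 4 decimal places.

1.6025, 0.9229

Heun on (x,y): k1 = f(t_n, state_n); k2 = f(t_n + h, state_n + h·k1); state_{n+1} = state_n + (h/2)·(k1 + k2).
0.900000: (1.450000, 1.800000)
  k1 = (-0.591200, -2.610000)
  predictor → (1.308112, 1.173600)
  k2 = (0.440390, -1.535200)
  → (1.431903, 1.302576)
1.140000: (1.431903, 1.302576)
  k1 = (0.362979, -1.865162)
  predictor → (1.519018, 0.854937)
  k2 = (1.058540, -1.298665)
  → (1.602485, 0.922917)
(x(1.38), y(1.38)) ≈ (1.6025, 0.9229)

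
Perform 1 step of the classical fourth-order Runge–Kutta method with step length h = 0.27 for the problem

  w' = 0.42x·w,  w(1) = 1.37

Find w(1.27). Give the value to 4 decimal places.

RK4: k1 = f(x_n, w_n); k2 = f(x_n + h/2, w_n + (h/2)·k1); k3 = f(x_n + h/2, w_n + (h/2)·k2); k4 = f(x_n + h, w_n + h·k3); w_{n+1} = w_n + (h/6)·(k1 + 2k2 + 2k3 + k4).
x=1.000000, w=1.370000:
  k1 = f(1.000000, 1.370000) = 0.575400
  k2 = f(1.135000, 1.447679) = 0.690109
  k3 = f(1.135000, 1.463165) = 0.697491
  k4 = f(1.270000, 1.558322) = 0.831209
  w ← 1.370000 + (0.27/6)·(k1 + 2k2 + 2k3 + k4) = 1.558181
w(1.27) ≈ 1.5582

1.5582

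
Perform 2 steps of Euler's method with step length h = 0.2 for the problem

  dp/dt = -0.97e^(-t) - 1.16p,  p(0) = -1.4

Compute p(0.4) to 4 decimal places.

Euler: p_{n+1} = p_n + h·f(t_n, p_n).
t=0.000000, p=-1.400000: f=0.654000 → p ← -1.400000 + 0.2·0.654000 = -1.269200
t=0.200000, p=-1.269200: f=0.678103 → p ← -1.269200 + 0.2·0.678103 = -1.133579
p(0.4) ≈ -1.1336

-1.1336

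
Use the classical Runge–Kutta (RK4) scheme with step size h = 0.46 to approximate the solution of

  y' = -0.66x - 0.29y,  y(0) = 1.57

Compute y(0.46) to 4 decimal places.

1.3071

RK4: k1 = f(x_n, y_n); k2 = f(x_n + h/2, y_n + (h/2)·k1); k3 = f(x_n + h/2, y_n + (h/2)·k2); k4 = f(x_n + h, y_n + h·k3); y_{n+1} = y_n + (h/6)·(k1 + 2k2 + 2k3 + k4).
x=0.000000, y=1.570000:
  k1 = f(0.000000, 1.570000) = -0.455300
  k2 = f(0.230000, 1.465281) = -0.576731
  k3 = f(0.230000, 1.437352) = -0.568632
  k4 = f(0.460000, 1.308429) = -0.683044
  y ← 1.570000 + (0.46/6)·(k1 + 2k2 + 2k3 + k4) = 1.307105
y(0.46) ≈ 1.3071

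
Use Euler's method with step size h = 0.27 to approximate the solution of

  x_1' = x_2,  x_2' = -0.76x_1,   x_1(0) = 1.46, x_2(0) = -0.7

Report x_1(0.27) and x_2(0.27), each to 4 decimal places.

1.2710, -0.9996

Euler on (x_1,x_2): x_1_{n+1} = x_1_n + h·x_1', x_2_{n+1} = x_2_n + h·x_2'.
0.000000: (1.460000, -0.700000); f=(-0.700000, -1.109600) → (1.271000, -0.999592)
(x_1(0.27), x_2(0.27)) ≈ (1.2710, -0.9996)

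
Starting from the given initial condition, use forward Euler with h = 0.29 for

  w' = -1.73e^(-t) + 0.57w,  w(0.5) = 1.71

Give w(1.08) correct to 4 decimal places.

1.7398

Euler: w_{n+1} = w_n + h·f(t_n, w_n).
t=0.500000, w=1.710000: f=-0.074598 → w ← 1.710000 + 0.29·(-0.074598) = 1.688367
t=0.790000, w=1.688367: f=0.177217 → w ← 1.688367 + 0.29·0.177217 = 1.739760
w(1.08) ≈ 1.7398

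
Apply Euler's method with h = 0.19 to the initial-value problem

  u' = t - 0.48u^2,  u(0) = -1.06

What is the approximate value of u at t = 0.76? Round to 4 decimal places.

-1.3704

Euler: u_{n+1} = u_n + h·f(t_n, u_n).
t=0.000000, u=-1.060000: f=-0.539328 → u ← -1.060000 + 0.19·(-0.539328) = -1.162472
t=0.190000, u=-1.162472: f=-0.458644 → u ← -1.162472 + 0.19·(-0.458644) = -1.249615
t=0.380000, u=-1.249615: f=-0.369538 → u ← -1.249615 + 0.19·(-0.369538) = -1.319827
t=0.570000, u=-1.319827: f=-0.266133 → u ← -1.319827 + 0.19·(-0.266133) = -1.370392
u(0.76) ≈ -1.3704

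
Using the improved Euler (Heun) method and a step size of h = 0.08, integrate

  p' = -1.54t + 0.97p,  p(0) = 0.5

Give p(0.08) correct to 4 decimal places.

0.5354

Heun: k1 = f(t_n, p_n); k2 = f(t_n + h, p_n + h·k1); p_{n+1} = p_n + (h/2)·(k1 + k2).
t=0.000000, p=0.500000:
  k1 = f(0.000000, 0.500000) = 0.485000
  k2 = f(0.080000, 0.538800) = 0.399436
  p ← 0.500000 + (0.08/2)·(0.485000 + 0.399436) = 0.535377
p(0.08) ≈ 0.5354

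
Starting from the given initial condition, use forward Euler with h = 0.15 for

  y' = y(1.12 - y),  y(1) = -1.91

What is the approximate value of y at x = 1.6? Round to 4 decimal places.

Euler: y_{n+1} = y_n + h·f(x_n, y_n).
x=1.000000, y=-1.910000: f=-5.787300 → y ← -1.910000 + 0.15·(-5.787300) = -2.778095
x=1.150000, y=-2.778095: f=-10.829278 → y ← -2.778095 + 0.15·(-10.829278) = -4.402487
x=1.300000, y=-4.402487: f=-24.312675 → y ← -4.402487 + 0.15·(-24.312675) = -8.049388
x=1.450000, y=-8.049388: f=-73.807960 → y ← -8.049388 + 0.15·(-73.807960) = -19.120582
y(1.6) ≈ -19.1206

-19.1206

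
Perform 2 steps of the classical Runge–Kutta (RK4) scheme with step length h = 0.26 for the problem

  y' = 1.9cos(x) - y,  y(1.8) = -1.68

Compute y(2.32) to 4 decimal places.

-1.3719

RK4: k1 = f(x_n, y_n); k2 = f(x_n + h/2, y_n + (h/2)·k1); k3 = f(x_n + h/2, y_n + (h/2)·k2); k4 = f(x_n + h, y_n + h·k3); y_{n+1} = y_n + (h/6)·(k1 + 2k2 + 2k3 + k4).
x=1.800000, y=-1.680000:
  k1 = f(1.800000, -1.680000) = 1.248316
  k2 = f(1.930000, -1.517719) = 0.849814
  k3 = f(1.930000, -1.569524) = 0.901619
  k4 = f(2.060000, -1.445579) = 0.552725
  y ← -1.680000 + (0.26/6)·(k1 + 2k2 + 2k3 + k4) = -1.450164
x=2.060000, y=-1.450164:
  k1 = f(2.060000, -1.450164) = 0.557310
  k2 = f(2.190000, -1.377714) = 0.274979
  k3 = f(2.190000, -1.414417) = 0.311682
  k4 = f(2.320000, -1.369127) = 0.075121
  y ← -1.450164 + (0.26/6)·(k1 + 2k2 + 2k3 + k4) = -1.371915
y(2.32) ≈ -1.3719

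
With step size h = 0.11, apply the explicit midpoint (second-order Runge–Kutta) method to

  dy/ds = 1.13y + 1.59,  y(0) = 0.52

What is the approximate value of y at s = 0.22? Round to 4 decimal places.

Midpoint: k1 = f(s_n, y_n); k2 = f(s_n + h/2, y_n + (h/2)·k1); y_{n+1} = y_n + h·k2.
s=0.000000, y=0.520000:
  k1 = f(0.000000, 0.520000) = 2.177600
  k2 = f(0.055000, 0.639768) = 2.312938
  y ← 0.520000 + 0.11·2.312938 = 0.774423
s=0.110000, y=0.774423:
  k1 = f(0.110000, 0.774423) = 2.465098
  k2 = f(0.165000, 0.910004) = 2.618304
  y ← 0.774423 + 0.11·2.618304 = 1.062437
y(0.22) ≈ 1.0624

1.0624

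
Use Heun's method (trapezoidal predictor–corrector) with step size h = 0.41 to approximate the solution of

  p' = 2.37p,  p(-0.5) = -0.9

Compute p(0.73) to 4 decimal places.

Heun: k1 = f(t_n, p_n); k2 = f(t_n + h, p_n + h·k1); p_{n+1} = p_n + (h/2)·(k1 + k2).
t=-0.500000, p=-0.900000:
  k1 = f(-0.500000, -0.900000) = -2.133000
  k2 = f(-0.090000, -1.774530) = -4.205636
  p ← -0.900000 + (0.41/2)·(-2.133000 + (-4.205636)) = -2.199420
t=-0.090000, p=-2.199420:
  k1 = f(-0.090000, -2.199420) = -5.212626
  k2 = f(0.320000, -4.336597) = -10.277735
  p ← -2.199420 + (0.41/2)·(-5.212626 + (-10.277735)) = -5.374945
t=0.320000, p=-5.374945:
  k1 = f(0.320000, -5.374945) = -12.738619
  k2 = f(0.730000, -10.597778) = -25.116734
  p ← -5.374945 + (0.41/2)·(-12.738619 + (-25.116734)) = -13.135292
p(0.73) ≈ -13.1353

-13.1353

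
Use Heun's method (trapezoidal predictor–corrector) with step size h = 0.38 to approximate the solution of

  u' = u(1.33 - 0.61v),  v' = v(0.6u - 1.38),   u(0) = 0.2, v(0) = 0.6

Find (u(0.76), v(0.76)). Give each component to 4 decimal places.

0.4531, 0.2516

Heun on (u,v): k1 = f(x_n, state_n); k2 = f(x_n + h, state_n + h·k1); state_{n+1} = state_n + (h/2)·(k1 + k2).
0.000000: (0.200000, 0.600000)
  k1 = (0.192800, -0.756000)
  predictor → (0.273264, 0.312720)
  k2 = (0.311313, -0.380281)
  → (0.295782, 0.384107)
0.380000: (0.295782, 0.384107)
  k1 = (0.324086, -0.461900)
  predictor → (0.418934, 0.208585)
  k2 = (0.503879, -0.235417)
  → (0.453095, 0.251616)
(u(0.76), v(0.76)) ≈ (0.4531, 0.2516)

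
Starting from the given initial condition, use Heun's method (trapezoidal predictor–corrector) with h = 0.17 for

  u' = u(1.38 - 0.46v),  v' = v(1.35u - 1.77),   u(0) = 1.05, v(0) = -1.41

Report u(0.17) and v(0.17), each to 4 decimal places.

Heun on (u,v): k1 = f(t_n, state_n); k2 = f(t_n + h, state_n + h·k1); state_{n+1} = state_n + (h/2)·(k1 + k2).
0.000000: (1.050000, -1.410000)
  k1 = (2.130030, 0.497025)
  predictor → (1.412105, -1.325506)
  k2 = (2.809712, -0.180722)
  → (1.469878, -1.383114)
(u(0.17), v(0.17)) ≈ (1.4699, -1.3831)

1.4699, -1.3831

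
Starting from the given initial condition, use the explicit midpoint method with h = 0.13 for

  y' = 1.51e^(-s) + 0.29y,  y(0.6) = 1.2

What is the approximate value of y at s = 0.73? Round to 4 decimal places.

Midpoint: k1 = f(s_n, y_n); k2 = f(s_n + h/2, y_n + (h/2)·k1); y_{n+1} = y_n + h·k2.
s=0.600000, y=1.200000:
  k1 = f(0.600000, 1.200000) = 1.176706
  k2 = f(0.665000, 1.276486) = 1.146734
  y ← 1.200000 + 0.13·1.146734 = 1.349075
y(0.73) ≈ 1.3491

1.3491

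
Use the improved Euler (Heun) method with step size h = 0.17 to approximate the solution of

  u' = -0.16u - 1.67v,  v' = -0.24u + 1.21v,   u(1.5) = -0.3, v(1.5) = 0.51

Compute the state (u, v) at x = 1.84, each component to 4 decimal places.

-0.6404, 0.8114

Heun on (u,v): k1 = f(x_n, state_n); k2 = f(x_n + h, state_n + h·k1); state_{n+1} = state_n + (h/2)·(k1 + k2).
1.500000: (-0.300000, 0.510000)
  k1 = (-0.803700, 0.689100)
  predictor → (-0.436629, 0.627147)
  k2 = (-0.977475, 0.863639)
  → (-0.451400, 0.641983)
1.670000: (-0.451400, 0.641983)
  k1 = (-0.999887, 0.885135)
  predictor → (-0.621381, 0.792456)
  k2 = (-1.223980, 1.108003)
  → (-0.640429, 0.811400)
(u(1.84), v(1.84)) ≈ (-0.6404, 0.8114)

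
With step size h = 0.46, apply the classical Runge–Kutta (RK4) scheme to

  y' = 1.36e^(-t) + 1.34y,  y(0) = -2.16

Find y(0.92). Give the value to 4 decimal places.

RK4: k1 = f(t_n, y_n); k2 = f(t_n + h/2, y_n + (h/2)·k1); k3 = f(t_n + h/2, y_n + (h/2)·k2); k4 = f(t_n + h, y_n + h·k3); y_{n+1} = y_n + (h/6)·(k1 + 2k2 + 2k3 + k4).
t=0.000000, y=-2.160000:
  k1 = f(0.000000, -2.160000) = -1.534400
  k2 = f(0.230000, -2.512912) = -2.286736
  k3 = f(0.230000, -2.685949) = -2.518606
  k4 = f(0.460000, -3.318559) = -3.588323
  y ← -2.160000 + (0.46/6)·(k1 + 2k2 + 2k3 + k4) = -3.289561
t=0.460000, y=-3.289561:
  k1 = f(0.460000, -3.289561) = -3.549466
  k2 = f(0.690000, -4.105939) = -4.819814
  k3 = f(0.690000, -4.398119) = -5.211336
  k4 = f(0.920000, -5.686776) = -7.078294
  y ← -3.289561 + (0.46/6)·(k1 + 2k2 + 2k3 + k4) = -5.642466
y(0.92) ≈ -5.6425

-5.6425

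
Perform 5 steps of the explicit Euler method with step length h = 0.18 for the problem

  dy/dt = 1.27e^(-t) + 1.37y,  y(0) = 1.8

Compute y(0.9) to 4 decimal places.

Euler: y_{n+1} = y_n + h·f(t_n, y_n).
t=0.000000, y=1.800000: f=3.736000 → y ← 1.800000 + 0.18·3.736000 = 2.472480
t=0.180000, y=2.472480: f=4.448091 → y ← 2.472480 + 0.18·4.448091 = 3.273136
t=0.360000, y=3.273136: f=5.370246 → y ← 3.273136 + 0.18·5.370246 = 4.239781
t=0.540000, y=4.239781: f=6.548590 → y ← 4.239781 + 0.18·6.548590 = 5.418527
t=0.720000, y=5.418527: f=8.041557 → y ← 5.418527 + 0.18·8.041557 = 6.866007
y(0.9) ≈ 6.8660

6.8660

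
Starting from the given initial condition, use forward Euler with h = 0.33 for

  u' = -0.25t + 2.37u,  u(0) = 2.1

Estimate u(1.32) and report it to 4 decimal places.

Euler: u_{n+1} = u_n + h·f(t_n, u_n).
t=0.000000, u=2.100000: f=4.977000 → u ← 2.100000 + 0.33·4.977000 = 3.742410
t=0.330000, u=3.742410: f=8.787012 → u ← 3.742410 + 0.33·8.787012 = 6.642124
t=0.660000, u=6.642124: f=15.576834 → u ← 6.642124 + 0.33·15.576834 = 11.782479
t=0.990000, u=11.782479: f=27.676975 → u ← 11.782479 + 0.33·27.676975 = 20.915881
u(1.32) ≈ 20.9159

20.9159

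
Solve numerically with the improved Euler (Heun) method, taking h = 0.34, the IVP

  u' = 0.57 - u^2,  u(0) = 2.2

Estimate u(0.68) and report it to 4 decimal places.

Heun: k1 = f(x_n, u_n); k2 = f(x_n + h, u_n + h·k1); u_{n+1} = u_n + (h/2)·(k1 + k2).
x=0.000000, u=2.200000:
  k1 = f(0.000000, 2.200000) = -4.270000
  k2 = f(0.340000, 0.748200) = 0.010197
  u ← 2.200000 + (0.34/2)·(-4.270000 + 0.010197) = 1.475833
x=0.340000, u=1.475833:
  k1 = f(0.340000, 1.475833) = -1.608084
  k2 = f(0.680000, 0.929085) = -0.293198
  u ← 1.475833 + (0.34/2)·(-1.608084 + (-0.293198)) = 1.152615
u(0.68) ≈ 1.1526

1.1526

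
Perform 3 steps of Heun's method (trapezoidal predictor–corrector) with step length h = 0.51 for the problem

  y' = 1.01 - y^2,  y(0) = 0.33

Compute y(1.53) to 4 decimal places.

0.9184

Heun: k1 = f(x_n, y_n); k2 = f(x_n + h, y_n + h·k1); y_{n+1} = y_n + (h/2)·(k1 + k2).
x=0.000000, y=0.330000:
  k1 = f(0.000000, 0.330000) = 0.901100
  k2 = f(0.510000, 0.789561) = 0.386593
  y ← 0.330000 + (0.51/2)·(0.901100 + 0.386593) = 0.658362
x=0.510000, y=0.658362:
  k1 = f(0.510000, 0.658362) = 0.576560
  k2 = f(1.020000, 0.952407) = 0.102920
  y ← 0.658362 + (0.51/2)·(0.576560 + 0.102920) = 0.831629
x=1.020000, y=0.831629:
  k1 = f(1.020000, 0.831629) = 0.318393
  k2 = f(1.530000, 0.994010) = 0.021945
  y ← 0.831629 + (0.51/2)·(0.318393 + 0.021945) = 0.918415
y(1.53) ≈ 0.9184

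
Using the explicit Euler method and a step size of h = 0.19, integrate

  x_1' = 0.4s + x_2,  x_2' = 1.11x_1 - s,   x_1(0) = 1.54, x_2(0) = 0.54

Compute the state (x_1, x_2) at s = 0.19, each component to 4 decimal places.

1.6426, 0.8648

Euler on (x_1,x_2): x_1_{n+1} = x_1_n + h·x_1', x_2_{n+1} = x_2_n + h·x_2'.
0.000000: (1.540000, 0.540000); f=(0.540000, 1.709400) → (1.642600, 0.864786)
(x_1(0.19), x_2(0.19)) ≈ (1.6426, 0.8648)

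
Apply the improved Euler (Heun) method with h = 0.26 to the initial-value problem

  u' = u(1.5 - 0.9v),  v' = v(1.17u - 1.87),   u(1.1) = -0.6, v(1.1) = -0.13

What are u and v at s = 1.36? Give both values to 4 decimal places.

Heun on (u,v): k1 = f(s_n, state_n); k2 = f(s_n + h, state_n + h·k1); state_{n+1} = state_n + (h/2)·(k1 + k2).
1.100000: (-0.600000, -0.130000)
  k1 = (-0.970200, 0.334360)
  predictor → (-0.852252, -0.043066)
  k2 = (-1.311411, 0.123477)
  → (-0.896609, -0.070481)
(u(1.36), v(1.36)) ≈ (-0.8966, -0.0705)

-0.8966, -0.0705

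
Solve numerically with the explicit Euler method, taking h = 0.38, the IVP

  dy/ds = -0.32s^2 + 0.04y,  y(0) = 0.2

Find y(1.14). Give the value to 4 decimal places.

Euler: y_{n+1} = y_n + h·f(s_n, y_n).
s=0.000000, y=0.200000: f=0.008000 → y ← 0.200000 + 0.38·0.008000 = 0.203040
s=0.380000, y=0.203040: f=-0.038086 → y ← 0.203040 + 0.38·(-0.038086) = 0.188567
s=0.760000, y=0.188567: f=-0.177289 → y ← 0.188567 + 0.38·(-0.177289) = 0.121197
y(1.14) ≈ 0.1212

0.1212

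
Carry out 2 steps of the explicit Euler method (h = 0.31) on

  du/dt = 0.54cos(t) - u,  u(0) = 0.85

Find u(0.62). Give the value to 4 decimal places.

0.6796

Euler: u_{n+1} = u_n + h·f(t_n, u_n).
t=0.000000, u=0.850000: f=-0.310000 → u ← 0.850000 + 0.31·(-0.310000) = 0.753900
t=0.310000, u=0.753900: f=-0.239640 → u ← 0.753900 + 0.31·(-0.239640) = 0.679612
u(0.62) ≈ 0.6796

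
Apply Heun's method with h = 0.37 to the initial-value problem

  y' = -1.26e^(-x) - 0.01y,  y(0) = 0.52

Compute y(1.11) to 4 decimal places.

-0.3343

Heun: k1 = f(x_n, y_n); k2 = f(x_n + h, y_n + h·k1); y_{n+1} = y_n + (h/2)·(k1 + k2).
x=0.000000, y=0.520000:
  k1 = f(0.000000, 0.520000) = -1.265200
  k2 = f(0.370000, 0.051876) = -0.870844
  y ← 0.520000 + (0.37/2)·(-1.265200 + (-0.870844)) = 0.124832
x=0.370000, y=0.124832:
  k1 = f(0.370000, 0.124832) = -0.871574
  k2 = f(0.740000, -0.197650) = -0.599187
  y ← 0.124832 + (0.37/2)·(-0.871574 + (-0.599187)) = -0.147259
x=0.740000, y=-0.147259:
  k1 = f(0.740000, -0.147259) = -0.599691
  k2 = f(1.110000, -0.369145) = -0.411553
  y ← -0.147259 + (0.37/2)·(-0.599691 + (-0.411553)) = -0.334339
y(1.11) ≈ -0.3343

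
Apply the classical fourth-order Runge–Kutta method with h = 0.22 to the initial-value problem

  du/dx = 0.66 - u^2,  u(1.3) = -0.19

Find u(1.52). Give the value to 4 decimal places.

RK4: k1 = f(x_n, u_n); k2 = f(x_n + h/2, u_n + (h/2)·k1); k3 = f(x_n + h/2, u_n + (h/2)·k2); k4 = f(x_n + h, u_n + h·k3); u_{n+1} = u_n + (h/6)·(k1 + 2k2 + 2k3 + k4).
x=1.300000, u=-0.190000:
  k1 = f(1.300000, -0.190000) = 0.623900
  k2 = f(1.410000, -0.121371) = 0.645269
  k3 = f(1.410000, -0.119020) = 0.645834
  k4 = f(1.520000, -0.047916) = 0.657704
  u ← -0.190000 + (0.22/6)·(k1 + 2k2 + 2k3 + k4) = -0.048327
u(1.52) ≈ -0.0483

-0.0483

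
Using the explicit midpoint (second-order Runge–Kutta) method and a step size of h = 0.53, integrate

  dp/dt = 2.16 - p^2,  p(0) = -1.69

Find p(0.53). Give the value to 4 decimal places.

Midpoint: k1 = f(t_n, p_n); k2 = f(t_n + h/2, p_n + (h/2)·k1); p_{n+1} = p_n + h·k2.
t=0.000000, p=-1.690000:
  k1 = f(0.000000, -1.690000) = -0.696100
  k2 = f(0.265000, -1.874466) = -1.353625
  p ← -1.690000 + 0.53·(-1.353625) = -2.407421
p(0.53) ≈ -2.4074

-2.4074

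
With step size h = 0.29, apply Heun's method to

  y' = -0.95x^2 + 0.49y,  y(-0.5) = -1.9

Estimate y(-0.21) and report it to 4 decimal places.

-2.2346

Heun: k1 = f(x_n, y_n); k2 = f(x_n + h, y_n + h·k1); y_{n+1} = y_n + (h/2)·(k1 + k2).
x=-0.500000, y=-1.900000:
  k1 = f(-0.500000, -1.900000) = -1.168500
  k2 = f(-0.210000, -2.238865) = -1.138939
  y ← -1.900000 + (0.29/2)·(-1.168500 + (-1.138939)) = -2.234579
y(-0.21) ≈ -2.2346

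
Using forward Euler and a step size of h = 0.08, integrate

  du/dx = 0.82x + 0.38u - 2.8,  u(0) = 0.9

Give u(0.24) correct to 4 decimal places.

0.3079

Euler: u_{n+1} = u_n + h·f(x_n, u_n).
x=0.000000, u=0.900000: f=-2.458000 → u ← 0.900000 + 0.08·(-2.458000) = 0.703360
x=0.080000, u=0.703360: f=-2.467123 → u ← 0.703360 + 0.08·(-2.467123) = 0.505990
x=0.160000, u=0.505990: f=-2.476524 → u ← 0.505990 + 0.08·(-2.476524) = 0.307868
u(0.24) ≈ 0.3079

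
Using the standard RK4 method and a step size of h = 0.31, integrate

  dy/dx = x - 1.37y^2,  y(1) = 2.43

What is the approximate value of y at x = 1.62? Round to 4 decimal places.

RK4: k1 = f(x_n, y_n); k2 = f(x_n + h/2, y_n + (h/2)·k1); k3 = f(x_n + h/2, y_n + (h/2)·k2); k4 = f(x_n + h, y_n + h·k3); y_{n+1} = y_n + (h/6)·(k1 + 2k2 + 2k3 + k4).
x=1.000000, y=2.430000:
  k1 = f(1.000000, 2.430000) = -7.089713
  k2 = f(1.155000, 1.331094) = -1.272383
  k3 = f(1.155000, 2.232781) = -5.674874
  k4 = f(1.310000, 0.670789) = 0.693557
  y ← 2.430000 + (0.31/6)·(k1 + 2k2 + 2k3 + k4) = 1.381649
x=1.310000, y=1.381649:
  k1 = f(1.310000, 1.381649) = -1.305266
  k2 = f(1.465000, 1.179333) = -0.440431
  k3 = f(1.465000, 1.313382) = -0.898212
  k4 = f(1.620000, 1.103203) = -0.047368
  y ← 1.381649 + (0.31/6)·(k1 + 2k2 + 2k3 + k4) = 1.173436
y(1.62) ≈ 1.1734

1.1734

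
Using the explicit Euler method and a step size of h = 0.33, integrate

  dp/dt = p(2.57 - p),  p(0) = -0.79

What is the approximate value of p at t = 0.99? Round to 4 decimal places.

Euler: p_{n+1} = p_n + h·f(t_n, p_n).
t=0.000000, p=-0.790000: f=-2.654400 → p ← -0.790000 + 0.33·(-2.654400) = -1.665952
t=0.330000, p=-1.665952: f=-7.056893 → p ← -1.665952 + 0.33·(-7.056893) = -3.994727
t=0.660000, p=-3.994727: f=-26.224288 → p ← -3.994727 + 0.33·(-26.224288) = -12.648742
p(0.99) ≈ -12.6487

-12.6487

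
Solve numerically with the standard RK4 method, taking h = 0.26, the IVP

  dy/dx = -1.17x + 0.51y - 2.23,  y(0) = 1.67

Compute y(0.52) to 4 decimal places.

0.6761

RK4: k1 = f(x_n, y_n); k2 = f(x_n + h/2, y_n + (h/2)·k1); k3 = f(x_n + h/2, y_n + (h/2)·k2); k4 = f(x_n + h, y_n + h·k3); y_{n+1} = y_n + (h/6)·(k1 + 2k2 + 2k3 + k4).
x=0.000000, y=1.670000:
  k1 = f(0.000000, 1.670000) = -1.378300
  k2 = f(0.130000, 1.490821) = -1.621781
  k3 = f(0.130000, 1.459168) = -1.637924
  k4 = f(0.260000, 1.244140) = -1.899689
  y ← 1.670000 + (0.26/6)·(k1 + 2k2 + 2k3 + k4) = 1.245446
x=0.260000, y=1.245446:
  k1 = f(0.260000, 1.245446) = -1.899023
  k2 = f(0.390000, 0.998573) = -2.177028
  k3 = f(0.390000, 0.962432) = -2.195459
  k4 = f(0.520000, 0.674627) = -2.494340
  y ← 1.245446 + (0.26/6)·(k1 + 2k2 + 2k3 + k4) = 0.676118
y(0.52) ≈ 0.6761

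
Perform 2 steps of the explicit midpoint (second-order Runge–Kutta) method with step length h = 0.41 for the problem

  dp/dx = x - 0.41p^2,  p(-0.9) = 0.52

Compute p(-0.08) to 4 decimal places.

0.0996

Midpoint: k1 = f(x_n, p_n); k2 = f(x_n + h/2, p_n + (h/2)·k1); p_{n+1} = p_n + h·k2.
x=-0.900000, p=0.520000:
  k1 = f(-0.900000, 0.520000) = -1.010864
  k2 = f(-0.695000, 0.312773) = -0.735109
  p ← 0.520000 + 0.41·(-0.735109) = 0.218605
x=-0.490000, p=0.218605:
  k1 = f(-0.490000, 0.218605) = -0.509593
  k2 = f(-0.285000, 0.114139) = -0.290341
  p ← 0.218605 + 0.41·(-0.290341) = 0.099565
p(-0.08) ≈ 0.0996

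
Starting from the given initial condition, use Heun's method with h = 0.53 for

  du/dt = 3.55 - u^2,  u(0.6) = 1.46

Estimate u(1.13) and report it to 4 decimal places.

Heun: k1 = f(t_n, u_n); k2 = f(t_n + h, u_n + h·k1); u_{n+1} = u_n + (h/2)·(k1 + k2).
t=0.600000, u=1.460000:
  k1 = f(0.600000, 1.460000) = 1.418400
  k2 = f(1.130000, 2.211752) = -1.341847
  u ← 1.460000 + (0.53/2)·(1.418400 + (-1.341847)) = 1.480287
u(1.13) ≈ 1.4803

1.4803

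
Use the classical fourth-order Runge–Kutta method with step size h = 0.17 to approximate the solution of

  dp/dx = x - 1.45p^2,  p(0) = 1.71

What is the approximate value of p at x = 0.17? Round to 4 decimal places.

RK4: k1 = f(x_n, p_n); k2 = f(x_n + h/2, p_n + (h/2)·k1); k3 = f(x_n + h/2, p_n + (h/2)·k2); k4 = f(x_n + h, p_n + h·k3); p_{n+1} = p_n + (h/6)·(k1 + 2k2 + 2k3 + k4).
x=0.000000, p=1.710000:
  k1 = f(0.000000, 1.710000) = -4.239945
  k2 = f(0.085000, 1.349605) = -2.556078
  k3 = f(0.085000, 1.492733) = -3.145967
  k4 = f(0.170000, 1.175186) = -1.832539
  p ← 1.710000 + (0.17/6)·(k1 + 2k2 + 2k3 + k4) = 1.214830
p(0.17) ≈ 1.2148

1.2148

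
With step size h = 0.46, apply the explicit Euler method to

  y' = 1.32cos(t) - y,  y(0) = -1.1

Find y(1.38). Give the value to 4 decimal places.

Euler: y_{n+1} = y_n + h·f(t_n, y_n).
t=0.000000, y=-1.100000: f=2.420000 → y ← -1.100000 + 0.46·2.420000 = 0.013200
t=0.460000, y=0.013200: f=1.169589 → y ← 0.013200 + 0.46·1.169589 = 0.551211
t=0.920000, y=0.551211: f=0.248472 → y ← 0.551211 + 0.46·0.248472 = 0.665508
y(1.38) ≈ 0.6655

0.6655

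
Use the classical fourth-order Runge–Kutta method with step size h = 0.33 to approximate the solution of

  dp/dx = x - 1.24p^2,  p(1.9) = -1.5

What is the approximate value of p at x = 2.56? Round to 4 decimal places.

-4.9765

RK4: k1 = f(x_n, p_n); k2 = f(x_n + h/2, p_n + (h/2)·k1); k3 = f(x_n + h/2, p_n + (h/2)·k2); k4 = f(x_n + h, p_n + h·k3); p_{n+1} = p_n + (h/6)·(k1 + 2k2 + 2k3 + k4).
x=1.900000, p=-1.500000:
  k1 = f(1.900000, -1.500000) = -0.890000
  k2 = f(2.065000, -1.646850) = -1.298023
  k3 = f(2.065000, -1.714174) = -1.578605
  k4 = f(2.230000, -2.020940) = -2.834405
  p ← -1.500000 + (0.33/6)·(k1 + 2k2 + 2k3 + k4) = -2.021271
x=2.230000, p=-2.021271:
  k1 = f(2.230000, -2.021271) = -2.836067
  k2 = f(2.395000, -2.489222) = -5.288323
  k3 = f(2.395000, -2.893845) = -7.989178
  k4 = f(2.560000, -4.657700) = -24.340770
  p ← -2.021271 + (0.33/6)·(k1 + 2k2 + 2k3 + k4) = -4.976523
p(2.56) ≈ -4.9765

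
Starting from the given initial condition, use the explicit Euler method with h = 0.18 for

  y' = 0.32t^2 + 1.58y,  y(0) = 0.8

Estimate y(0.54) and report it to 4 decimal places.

Euler: y_{n+1} = y_n + h·f(t_n, y_n).
t=0.000000, y=0.800000: f=1.264000 → y ← 0.800000 + 0.18·1.264000 = 1.027520
t=0.180000, y=1.027520: f=1.633850 → y ← 1.027520 + 0.18·1.633850 = 1.321613
t=0.360000, y=1.321613: f=2.129620 → y ← 1.321613 + 0.18·2.129620 = 1.704945
y(0.54) ≈ 1.7049

1.7049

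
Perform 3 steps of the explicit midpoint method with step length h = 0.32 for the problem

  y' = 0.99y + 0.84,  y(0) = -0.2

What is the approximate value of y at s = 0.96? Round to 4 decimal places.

0.8080

Midpoint: k1 = f(s_n, y_n); k2 = f(s_n + h/2, y_n + (h/2)·k1); y_{n+1} = y_n + h·k2.
s=0.000000, y=-0.200000:
  k1 = f(0.000000, -0.200000) = 0.642000
  k2 = f(0.160000, -0.097280) = 0.743693
  y ← -0.200000 + 0.32·0.743693 = 0.037982
s=0.320000, y=0.037982:
  k1 = f(0.320000, 0.037982) = 0.877602
  k2 = f(0.480000, 0.178398) = 1.016614
  y ← 0.037982 + 0.32·1.016614 = 0.363298
s=0.640000, y=0.363298:
  k1 = f(0.640000, 0.363298) = 1.199665
  k2 = f(0.800000, 0.555245) = 1.389692
  y ← 0.363298 + 0.32·1.389692 = 0.808000
y(0.96) ≈ 0.8080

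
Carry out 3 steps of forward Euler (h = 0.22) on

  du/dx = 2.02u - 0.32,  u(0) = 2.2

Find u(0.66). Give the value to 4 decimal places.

Euler: u_{n+1} = u_n + h·f(x_n, u_n).
x=0.000000, u=2.200000: f=4.124000 → u ← 2.200000 + 0.22·4.124000 = 3.107280
x=0.220000, u=3.107280: f=5.956706 → u ← 3.107280 + 0.22·5.956706 = 4.417755
x=0.440000, u=4.417755: f=8.603866 → u ← 4.417755 + 0.22·8.603866 = 6.310606
u(0.66) ≈ 6.3106

6.3106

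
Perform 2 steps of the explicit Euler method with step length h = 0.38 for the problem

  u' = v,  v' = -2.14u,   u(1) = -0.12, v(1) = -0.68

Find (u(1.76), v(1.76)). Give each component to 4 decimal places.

-0.5997, -0.2747

Euler on (u,v): u_{n+1} = u_n + h·u', v_{n+1} = v_n + h·v'.
1.000000: (-0.120000, -0.680000); f=(-0.680000, 0.256800) → (-0.378400, -0.582416)
1.380000: (-0.378400, -0.582416); f=(-0.582416, 0.809776) → (-0.599718, -0.274701)
(u(1.76), v(1.76)) ≈ (-0.5997, -0.2747)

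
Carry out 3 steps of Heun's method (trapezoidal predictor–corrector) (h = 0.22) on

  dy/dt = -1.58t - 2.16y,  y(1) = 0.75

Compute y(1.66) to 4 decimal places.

Heun: k1 = f(t_n, y_n); k2 = f(t_n + h, y_n + h·k1); y_{n+1} = y_n + (h/2)·(k1 + k2).
t=1.000000, y=0.750000:
  k1 = f(1.000000, 0.750000) = -3.200000
  k2 = f(1.220000, 0.046000) = -2.026960
  y ← 0.750000 + (0.22/2)·(-3.200000 + (-2.026960)) = 0.175034
t=1.220000, y=0.175034:
  k1 = f(1.220000, 0.175034) = -2.305674
  k2 = f(1.440000, -0.332214) = -1.557618
  y ← 0.175034 + (0.22/2)·(-2.305674 + (-1.557618)) = -0.249928
t=1.440000, y=-0.249928:
  k1 = f(1.440000, -0.249928) = -1.735356
  k2 = f(1.660000, -0.631706) = -1.258315
  y ← -0.249928 + (0.22/2)·(-1.735356 + (-1.258315)) = -0.579232
y(1.66) ≈ -0.5792

-0.5792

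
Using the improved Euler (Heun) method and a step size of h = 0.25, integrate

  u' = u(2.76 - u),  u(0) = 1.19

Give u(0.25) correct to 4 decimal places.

Heun: k1 = f(s_n, u_n); k2 = f(s_n + h, u_n + h·k1); u_{n+1} = u_n + (h/2)·(k1 + k2).
s=0.000000, u=1.190000:
  k1 = f(0.000000, 1.190000) = 1.868300
  k2 = f(0.250000, 1.657075) = 1.827629
  u ← 1.190000 + (0.25/2)·(1.868300 + 1.827629) = 1.651991
u(0.25) ≈ 1.6520

1.6520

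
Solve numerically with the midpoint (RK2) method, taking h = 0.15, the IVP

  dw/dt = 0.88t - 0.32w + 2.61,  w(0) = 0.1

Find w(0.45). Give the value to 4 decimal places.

Midpoint: k1 = f(t_n, w_n); k2 = f(t_n + h/2, w_n + (h/2)·k1); w_{n+1} = w_n + h·k2.
t=0.000000, w=0.100000:
  k1 = f(0.000000, 0.100000) = 2.578000
  k2 = f(0.075000, 0.293350) = 2.582128
  w ← 0.100000 + 0.15·2.582128 = 0.487319
t=0.150000, w=0.487319:
  k1 = f(0.150000, 0.487319) = 2.586058
  k2 = f(0.225000, 0.681274) = 2.589992
  w ← 0.487319 + 0.15·2.589992 = 0.875818
t=0.300000, w=0.875818:
  k1 = f(0.300000, 0.875818) = 2.593738
  k2 = f(0.375000, 1.070348) = 2.597489
  w ← 0.875818 + 0.15·2.597489 = 1.265441
w(0.45) ≈ 1.2654

1.2654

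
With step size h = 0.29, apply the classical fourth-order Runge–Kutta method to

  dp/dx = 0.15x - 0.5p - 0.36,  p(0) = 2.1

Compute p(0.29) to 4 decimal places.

1.7254

RK4: k1 = f(x_n, p_n); k2 = f(x_n + h/2, p_n + (h/2)·k1); k3 = f(x_n + h/2, p_n + (h/2)·k2); k4 = f(x_n + h, p_n + h·k3); p_{n+1} = p_n + (h/6)·(k1 + 2k2 + 2k3 + k4).
x=0.000000, p=2.100000:
  k1 = f(0.000000, 2.100000) = -1.410000
  k2 = f(0.145000, 1.895550) = -1.286025
  k3 = f(0.145000, 1.913526) = -1.295013
  k4 = f(0.290000, 1.724446) = -1.178723
  p ← 2.100000 + (0.29/6)·(k1 + 2k2 + 2k3 + k4) = 1.725378
p(0.29) ≈ 1.7254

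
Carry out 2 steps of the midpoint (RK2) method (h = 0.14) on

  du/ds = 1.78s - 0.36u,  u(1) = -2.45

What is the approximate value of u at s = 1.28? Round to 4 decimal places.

-1.6732

Midpoint: k1 = f(s_n, u_n); k2 = f(s_n + h/2, u_n + (h/2)·k1); u_{n+1} = u_n + h·k2.
s=1.000000, u=-2.450000:
  k1 = f(1.000000, -2.450000) = 2.662000
  k2 = f(1.070000, -2.263660) = 2.719518
  u ← -2.450000 + 0.14·2.719518 = -2.069268
s=1.140000, u=-2.069268:
  k1 = f(1.140000, -2.069268) = 2.774136
  k2 = f(1.210000, -1.875078) = 2.828828
  u ← -2.069268 + 0.14·2.828828 = -1.673232
u(1.28) ≈ -1.6732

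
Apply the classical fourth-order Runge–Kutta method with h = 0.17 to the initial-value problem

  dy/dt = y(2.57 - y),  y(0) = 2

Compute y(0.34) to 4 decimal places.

2.2968

RK4: k1 = f(t_n, y_n); k2 = f(t_n + h/2, y_n + (h/2)·k1); k3 = f(t_n + h/2, y_n + (h/2)·k2); k4 = f(t_n + h, y_n + h·k3); y_{n+1} = y_n + (h/6)·(k1 + 2k2 + 2k3 + k4).
t=0.000000, y=2.000000:
  k1 = f(0.000000, 2.000000) = 1.140000
  k2 = f(0.085000, 2.096900) = 0.992043
  k3 = f(0.085000, 2.084324) = 1.012307
  k4 = f(0.170000, 2.172092) = 0.864293
  y ← 2.000000 + (0.17/6)·(k1 + 2k2 + 2k3 + k4) = 2.170368
t=0.170000, y=2.170368:
  k1 = f(0.170000, 2.170368) = 0.867348
  k2 = f(0.255000, 2.244093) = 0.731366
  k3 = f(0.255000, 2.232534) = 0.753404
  k4 = f(0.340000, 2.298447) = 0.624151
  y ← 2.170368 + (0.17/6)·(k1 + 2k2 + 2k3 + k4) = 2.296764
y(0.34) ≈ 2.2968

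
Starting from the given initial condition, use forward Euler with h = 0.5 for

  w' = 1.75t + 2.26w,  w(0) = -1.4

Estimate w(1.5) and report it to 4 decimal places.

Euler: w_{n+1} = w_n + h·f(t_n, w_n).
t=0.000000, w=-1.400000: f=-3.164000 → w ← -1.400000 + 0.5·(-3.164000) = -2.982000
t=0.500000, w=-2.982000: f=-5.864320 → w ← -2.982000 + 0.5·(-5.864320) = -5.914160
t=1.000000, w=-5.914160: f=-11.616002 → w ← -5.914160 + 0.5·(-11.616002) = -11.722161
w(1.5) ≈ -11.7222

-11.7222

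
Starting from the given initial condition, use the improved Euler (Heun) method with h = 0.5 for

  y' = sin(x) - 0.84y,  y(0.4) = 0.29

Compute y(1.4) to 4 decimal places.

Heun: k1 = f(x_n, y_n); k2 = f(x_n + h, y_n + h·k1); y_{n+1} = y_n + (h/2)·(k1 + k2).
x=0.400000, y=0.290000:
  k1 = f(0.400000, 0.290000) = 0.145818
  k2 = f(0.900000, 0.362909) = 0.478483
  y ← 0.290000 + (0.5/2)·(0.145818 + 0.478483) = 0.446075
x=0.900000, y=0.446075:
  k1 = f(0.900000, 0.446075) = 0.408624
  k2 = f(1.400000, 0.650387) = 0.439124
  y ← 0.446075 + (0.5/2)·(0.408624 + 0.439124) = 0.658012
y(1.4) ≈ 0.6580

0.6580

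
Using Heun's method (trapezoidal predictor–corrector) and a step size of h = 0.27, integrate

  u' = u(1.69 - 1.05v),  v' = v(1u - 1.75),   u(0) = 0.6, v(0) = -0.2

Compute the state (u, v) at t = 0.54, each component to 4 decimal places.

Heun on (u,v): k1 = f(t_n, state_n); k2 = f(t_n + h, state_n + h·k1); state_{n+1} = state_n + (h/2)·(k1 + k2).
0.000000: (0.600000, -0.200000)
  k1 = (1.140000, 0.230000)
  predictor → (0.907800, -0.137900)
  k2 = (1.665627, 0.116139)
  → (0.978760, -0.153271)
0.270000: (0.978760, -0.153271)
  k1 = (1.811620, 0.118209)
  predictor → (1.467897, -0.121355)
  k2 = (2.667789, 0.034235)
  → (1.583480, -0.132691)
(u(0.54), v(0.54)) ≈ (1.5835, -0.1327)

1.5835, -0.1327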